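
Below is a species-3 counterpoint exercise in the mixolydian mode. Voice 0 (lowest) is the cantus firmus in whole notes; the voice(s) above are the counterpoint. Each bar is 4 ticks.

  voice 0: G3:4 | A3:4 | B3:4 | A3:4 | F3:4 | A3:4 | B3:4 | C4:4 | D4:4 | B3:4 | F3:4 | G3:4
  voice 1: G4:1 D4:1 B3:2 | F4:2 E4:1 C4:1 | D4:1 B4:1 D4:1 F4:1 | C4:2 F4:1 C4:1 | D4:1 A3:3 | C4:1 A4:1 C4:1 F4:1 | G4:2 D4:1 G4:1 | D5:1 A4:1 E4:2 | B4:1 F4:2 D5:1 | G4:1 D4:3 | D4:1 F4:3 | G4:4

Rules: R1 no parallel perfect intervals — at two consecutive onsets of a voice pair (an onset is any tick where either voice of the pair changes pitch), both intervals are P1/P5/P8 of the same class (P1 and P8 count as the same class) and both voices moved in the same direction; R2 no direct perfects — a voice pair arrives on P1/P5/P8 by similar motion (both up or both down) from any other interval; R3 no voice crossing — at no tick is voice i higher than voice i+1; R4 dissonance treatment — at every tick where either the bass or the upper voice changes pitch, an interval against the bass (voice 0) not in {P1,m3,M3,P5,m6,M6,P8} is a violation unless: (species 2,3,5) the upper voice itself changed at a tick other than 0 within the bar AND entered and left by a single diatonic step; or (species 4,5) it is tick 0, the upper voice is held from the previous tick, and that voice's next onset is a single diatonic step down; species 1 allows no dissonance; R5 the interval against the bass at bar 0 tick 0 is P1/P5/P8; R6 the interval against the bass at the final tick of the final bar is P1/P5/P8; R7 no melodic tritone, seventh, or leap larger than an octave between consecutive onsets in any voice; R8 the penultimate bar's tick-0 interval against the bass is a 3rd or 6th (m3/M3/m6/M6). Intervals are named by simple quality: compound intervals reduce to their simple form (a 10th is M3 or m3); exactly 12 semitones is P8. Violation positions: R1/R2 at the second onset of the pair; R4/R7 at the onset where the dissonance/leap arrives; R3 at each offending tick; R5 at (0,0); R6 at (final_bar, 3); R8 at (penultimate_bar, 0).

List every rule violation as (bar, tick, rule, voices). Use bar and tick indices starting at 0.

(1, 0, R7, (1,))
(2, 3, R4, (0, 1))
(7, 0, R4, (0, 1))
(8, 1, R7, (1,))
(10, 0, R7, (0,))
(11, 0, R1, (0, 1))

bar 0: v0=G3 v1=G4 downbeat P8
bar 1: v0=A3 v1=F4 downbeat m6
bar 2: v0=B3 v1=D4 downbeat m3
bar 3: v0=A3 v1=C4 downbeat m3
bar 4: v0=F3 v1=D4 downbeat M6
bar 5: v0=A3 v1=C4 downbeat m3
bar 6: v0=B3 v1=G4 downbeat m6
bar 7: v0=C4 v1=D5 downbeat M2
bar 8: v0=D4 v1=B4 downbeat M6
bar 9: v0=B3 v1=G4 downbeat m6
bar 10: v0=F3 v1=D4 downbeat M6
bar 11: v0=G3 v1=G4 downbeat P8
  -> R7 @ bar 1 tick 0 v(1,): B3->F4 leap 6st
  -> R4 @ bar 2 tick 3 v(0, 1): B3/F4 TT untreated
  -> R4 @ bar 7 tick 0 v(0, 1): C4/D5 M2 untreated
  -> R7 @ bar 8 tick 1 v(1,): B4->F4 leap 6st
  -> R7 @ bar 10 tick 0 v(0,): B3->F3 leap 6st
  -> R1 @ bar 11 tick 0 v(0, 1): F3/F4 P8 -> G3/G4 P8 similar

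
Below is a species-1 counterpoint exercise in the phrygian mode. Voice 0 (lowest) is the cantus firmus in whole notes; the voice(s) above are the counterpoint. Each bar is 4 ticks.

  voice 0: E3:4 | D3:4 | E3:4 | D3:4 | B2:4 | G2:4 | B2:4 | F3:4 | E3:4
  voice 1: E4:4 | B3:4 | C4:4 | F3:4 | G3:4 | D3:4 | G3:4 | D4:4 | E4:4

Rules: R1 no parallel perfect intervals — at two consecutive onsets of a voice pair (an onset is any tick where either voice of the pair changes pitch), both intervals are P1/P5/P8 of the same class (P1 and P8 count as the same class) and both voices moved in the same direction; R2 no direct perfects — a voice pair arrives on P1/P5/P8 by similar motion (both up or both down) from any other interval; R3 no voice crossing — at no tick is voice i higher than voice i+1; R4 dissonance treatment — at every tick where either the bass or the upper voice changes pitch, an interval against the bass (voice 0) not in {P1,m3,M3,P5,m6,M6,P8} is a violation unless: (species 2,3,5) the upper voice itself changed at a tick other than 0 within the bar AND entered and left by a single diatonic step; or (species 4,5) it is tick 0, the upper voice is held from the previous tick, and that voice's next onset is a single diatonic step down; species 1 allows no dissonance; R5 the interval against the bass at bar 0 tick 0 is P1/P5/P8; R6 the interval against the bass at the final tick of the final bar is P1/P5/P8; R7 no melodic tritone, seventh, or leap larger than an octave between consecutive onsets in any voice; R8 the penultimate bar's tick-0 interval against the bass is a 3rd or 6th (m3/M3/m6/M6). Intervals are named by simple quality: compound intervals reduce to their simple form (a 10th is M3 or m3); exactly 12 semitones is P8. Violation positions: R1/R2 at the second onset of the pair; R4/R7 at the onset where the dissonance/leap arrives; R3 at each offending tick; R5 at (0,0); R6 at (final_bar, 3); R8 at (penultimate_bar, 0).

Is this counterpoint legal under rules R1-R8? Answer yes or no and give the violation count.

bar 0: v0=E3 v1=E4 (P8)
bar 1: v0=D3 v1=B3 (M6)
bar 2: v0=E3 v1=C4 (m6)
bar 3: v0=D3 v1=F3 (m3)
bar 4: v0=B2 v1=G3 (m6)
bar 5: v0=G2 v1=D3 (P5)
bar 6: v0=B2 v1=G3 (m6)
bar 7: v0=F3 v1=D4 (M6)
bar 8: v0=E3 v1=E4 (P8)
  R2 @ bar5.0: B2/G3 m6 -> G2/D3 P5 similar
  R7 @ bar7.0: B2->F3 leap 6st

No (2 violations)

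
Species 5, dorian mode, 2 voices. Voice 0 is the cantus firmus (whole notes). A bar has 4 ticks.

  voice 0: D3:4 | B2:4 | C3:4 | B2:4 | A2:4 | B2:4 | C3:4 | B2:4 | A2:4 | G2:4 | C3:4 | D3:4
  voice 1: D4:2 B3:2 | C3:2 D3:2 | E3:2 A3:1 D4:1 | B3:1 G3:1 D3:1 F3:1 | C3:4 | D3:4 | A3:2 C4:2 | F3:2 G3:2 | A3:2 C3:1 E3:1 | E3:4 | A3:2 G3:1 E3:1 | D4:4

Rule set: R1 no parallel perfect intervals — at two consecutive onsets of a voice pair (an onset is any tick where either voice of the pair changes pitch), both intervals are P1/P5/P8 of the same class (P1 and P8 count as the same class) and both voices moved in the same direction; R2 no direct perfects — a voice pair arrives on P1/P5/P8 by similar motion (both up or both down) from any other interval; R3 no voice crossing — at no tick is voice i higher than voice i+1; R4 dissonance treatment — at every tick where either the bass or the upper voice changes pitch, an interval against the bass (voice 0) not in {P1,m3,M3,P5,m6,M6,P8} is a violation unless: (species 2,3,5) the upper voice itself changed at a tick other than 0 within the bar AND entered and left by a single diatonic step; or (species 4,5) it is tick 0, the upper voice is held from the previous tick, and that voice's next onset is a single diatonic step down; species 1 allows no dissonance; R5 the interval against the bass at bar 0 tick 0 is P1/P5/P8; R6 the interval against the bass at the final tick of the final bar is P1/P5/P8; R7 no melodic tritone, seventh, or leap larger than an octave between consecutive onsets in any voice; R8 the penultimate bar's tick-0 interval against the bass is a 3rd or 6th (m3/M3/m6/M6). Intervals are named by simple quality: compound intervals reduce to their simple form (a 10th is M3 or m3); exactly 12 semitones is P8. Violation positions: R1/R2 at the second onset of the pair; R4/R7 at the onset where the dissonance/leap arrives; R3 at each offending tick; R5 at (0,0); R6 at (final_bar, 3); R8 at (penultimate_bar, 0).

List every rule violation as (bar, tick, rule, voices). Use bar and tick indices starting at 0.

bar 0: v0=D3 v1=D4 downbeat P8
bar 1: v0=B2 v1=C3 downbeat m2
bar 2: v0=C3 v1=E3 downbeat M3
bar 3: v0=B2 v1=B3 downbeat P8
bar 4: v0=A2 v1=C3 downbeat m3
bar 5: v0=B2 v1=D3 downbeat m3
bar 6: v0=C3 v1=A3 downbeat M6
bar 7: v0=B2 v1=F3 downbeat TT
bar 8: v0=A2 v1=A3 downbeat P8
bar 9: v0=G2 v1=E3 downbeat M6
bar 10: v0=C3 v1=A3 downbeat M6
bar 11: v0=D3 v1=D4 downbeat P8
  -> R4 @ bar 1 tick 0 v(0, 1): B2/C3 m2 untreated
  -> R7 @ bar 1 tick 0 v(1,): B3->C3 leap 11st
  -> R4 @ bar 2 tick 3 v(0, 1): C3/D4 M2 untreated
  -> R2 @ bar 3 tick 0 v(0, 1): C3/D4 M2 -> B2/B3 P8 similar
  -> R4 @ bar 3 tick 3 v(0, 1): B2/F3 TT untreated
  -> R4 @ bar 7 tick 0 v(0, 1): B2/F3 TT untreated
  -> R2 @ bar 11 tick 0 v(0, 1): C3/E3 M3 -> D3/D4 P8 similar
  -> R7 @ bar 11 tick 0 v(1,): E3->D4 leap 10st

(1, 0, R4, (0, 1))
(1, 0, R7, (1,))
(2, 3, R4, (0, 1))
(3, 0, R2, (0, 1))
(3, 3, R4, (0, 1))
(7, 0, R4, (0, 1))
(11, 0, R2, (0, 1))
(11, 0, R7, (1,))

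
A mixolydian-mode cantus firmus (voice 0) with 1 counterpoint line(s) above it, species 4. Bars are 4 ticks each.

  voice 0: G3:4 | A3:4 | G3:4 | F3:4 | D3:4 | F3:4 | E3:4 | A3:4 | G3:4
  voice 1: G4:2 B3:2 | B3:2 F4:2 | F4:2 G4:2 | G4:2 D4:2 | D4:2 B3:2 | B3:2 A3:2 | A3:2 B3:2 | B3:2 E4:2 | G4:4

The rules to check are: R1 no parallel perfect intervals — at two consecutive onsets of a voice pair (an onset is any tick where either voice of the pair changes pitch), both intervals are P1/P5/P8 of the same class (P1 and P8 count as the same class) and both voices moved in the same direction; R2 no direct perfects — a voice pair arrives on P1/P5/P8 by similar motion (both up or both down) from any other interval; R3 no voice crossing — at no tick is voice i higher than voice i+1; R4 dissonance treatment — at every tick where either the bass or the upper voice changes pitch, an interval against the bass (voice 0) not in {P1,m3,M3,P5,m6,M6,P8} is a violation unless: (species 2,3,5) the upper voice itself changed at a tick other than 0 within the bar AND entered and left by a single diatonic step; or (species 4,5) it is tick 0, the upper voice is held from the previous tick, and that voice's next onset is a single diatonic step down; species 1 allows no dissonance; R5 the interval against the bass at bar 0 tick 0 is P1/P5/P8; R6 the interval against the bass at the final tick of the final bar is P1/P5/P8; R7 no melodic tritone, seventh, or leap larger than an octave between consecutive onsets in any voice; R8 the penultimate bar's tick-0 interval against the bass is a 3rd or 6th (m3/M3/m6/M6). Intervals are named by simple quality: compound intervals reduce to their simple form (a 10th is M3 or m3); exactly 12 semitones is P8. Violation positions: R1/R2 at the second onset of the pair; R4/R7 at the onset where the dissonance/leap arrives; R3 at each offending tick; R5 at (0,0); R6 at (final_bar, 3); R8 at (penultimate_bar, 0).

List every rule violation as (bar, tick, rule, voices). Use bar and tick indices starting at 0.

bar 0: v0=G3 v1=G4 downbeat P8
bar 1: v0=A3 v1=B3 downbeat M2
bar 2: v0=G3 v1=F4 downbeat m7
bar 3: v0=F3 v1=G4 downbeat M2
bar 4: v0=D3 v1=D4 downbeat P8
bar 5: v0=F3 v1=B3 downbeat TT
bar 6: v0=E3 v1=A3 downbeat P4
bar 7: v0=A3 v1=B3 downbeat M2
bar 8: v0=G3 v1=G4 downbeat P8
  -> R4 @ bar 1 tick 0 v(0, 1): A3/B3 M2 untreated
  -> R7 @ bar 1 tick 2 v(1,): B3->F4 leap 6st
  -> R4 @ bar 2 tick 0 v(0, 1): G3/F4 m7 untreated
  -> R4 @ bar 3 tick 0 v(0, 1): F3/G4 M2 untreated
  -> R4 @ bar 6 tick 0 v(0, 1): E3/A3 P4 untreated
  -> R4 @ bar 7 tick 0 v(0, 1): A3/B3 M2 untreated
  -> R8 @ bar 7 tick 0 v(0, 1): penult M2 not 3rd/6th

(1, 0, R4, (0, 1))
(1, 2, R7, (1,))
(2, 0, R4, (0, 1))
(3, 0, R4, (0, 1))
(6, 0, R4, (0, 1))
(7, 0, R4, (0, 1))
(7, 0, R8, (0, 1))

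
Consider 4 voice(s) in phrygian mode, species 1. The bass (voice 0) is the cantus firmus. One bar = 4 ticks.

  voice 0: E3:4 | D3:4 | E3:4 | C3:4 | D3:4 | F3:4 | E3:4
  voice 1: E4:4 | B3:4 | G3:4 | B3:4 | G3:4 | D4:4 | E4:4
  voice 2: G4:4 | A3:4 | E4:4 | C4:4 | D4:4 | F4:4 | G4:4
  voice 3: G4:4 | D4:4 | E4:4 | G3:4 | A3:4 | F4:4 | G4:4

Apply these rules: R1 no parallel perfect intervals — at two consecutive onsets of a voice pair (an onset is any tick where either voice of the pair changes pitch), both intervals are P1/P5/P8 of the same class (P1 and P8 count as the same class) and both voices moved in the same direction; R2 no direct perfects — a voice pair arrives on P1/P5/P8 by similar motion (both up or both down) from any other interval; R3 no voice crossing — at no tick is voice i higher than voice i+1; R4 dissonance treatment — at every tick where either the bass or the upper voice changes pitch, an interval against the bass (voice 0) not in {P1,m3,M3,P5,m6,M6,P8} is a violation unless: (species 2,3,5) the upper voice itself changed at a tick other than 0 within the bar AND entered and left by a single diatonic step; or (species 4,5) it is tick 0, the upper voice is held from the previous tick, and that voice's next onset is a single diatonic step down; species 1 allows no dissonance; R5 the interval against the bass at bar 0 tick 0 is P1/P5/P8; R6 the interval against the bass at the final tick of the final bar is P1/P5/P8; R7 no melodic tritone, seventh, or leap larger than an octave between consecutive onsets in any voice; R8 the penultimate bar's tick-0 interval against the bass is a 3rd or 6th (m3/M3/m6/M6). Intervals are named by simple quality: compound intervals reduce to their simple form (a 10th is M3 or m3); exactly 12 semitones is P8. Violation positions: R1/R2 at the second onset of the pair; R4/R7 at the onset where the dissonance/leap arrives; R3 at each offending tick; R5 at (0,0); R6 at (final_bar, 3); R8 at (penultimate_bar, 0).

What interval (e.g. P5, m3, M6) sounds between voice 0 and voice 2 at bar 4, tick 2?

P8

voice 0=D3 voice 2=D4 -> P8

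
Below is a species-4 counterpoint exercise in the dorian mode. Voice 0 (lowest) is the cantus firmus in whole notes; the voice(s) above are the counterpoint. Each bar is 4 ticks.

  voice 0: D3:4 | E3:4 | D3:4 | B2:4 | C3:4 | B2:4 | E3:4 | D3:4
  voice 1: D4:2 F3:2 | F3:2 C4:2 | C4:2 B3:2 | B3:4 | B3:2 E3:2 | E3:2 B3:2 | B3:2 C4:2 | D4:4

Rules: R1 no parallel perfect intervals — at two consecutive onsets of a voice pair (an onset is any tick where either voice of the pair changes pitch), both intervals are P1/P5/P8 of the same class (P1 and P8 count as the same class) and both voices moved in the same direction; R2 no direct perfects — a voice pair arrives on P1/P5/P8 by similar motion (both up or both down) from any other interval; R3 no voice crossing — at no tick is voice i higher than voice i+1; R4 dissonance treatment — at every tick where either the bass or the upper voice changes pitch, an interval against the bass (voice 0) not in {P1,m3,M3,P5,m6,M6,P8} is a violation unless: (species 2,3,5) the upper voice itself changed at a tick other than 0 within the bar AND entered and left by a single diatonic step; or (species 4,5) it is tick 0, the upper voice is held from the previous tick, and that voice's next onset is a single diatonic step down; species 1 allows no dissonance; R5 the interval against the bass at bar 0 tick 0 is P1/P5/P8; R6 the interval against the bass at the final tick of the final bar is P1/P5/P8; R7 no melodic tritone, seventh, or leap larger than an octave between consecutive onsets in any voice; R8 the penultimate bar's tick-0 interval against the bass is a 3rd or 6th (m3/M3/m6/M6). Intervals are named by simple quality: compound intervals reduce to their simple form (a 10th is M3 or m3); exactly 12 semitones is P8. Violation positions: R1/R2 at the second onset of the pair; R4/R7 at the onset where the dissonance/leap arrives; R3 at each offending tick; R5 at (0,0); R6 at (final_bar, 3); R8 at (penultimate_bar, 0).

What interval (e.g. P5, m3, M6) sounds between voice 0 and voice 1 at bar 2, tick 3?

voice 0=D3 voice 1=B3 -> M6

M6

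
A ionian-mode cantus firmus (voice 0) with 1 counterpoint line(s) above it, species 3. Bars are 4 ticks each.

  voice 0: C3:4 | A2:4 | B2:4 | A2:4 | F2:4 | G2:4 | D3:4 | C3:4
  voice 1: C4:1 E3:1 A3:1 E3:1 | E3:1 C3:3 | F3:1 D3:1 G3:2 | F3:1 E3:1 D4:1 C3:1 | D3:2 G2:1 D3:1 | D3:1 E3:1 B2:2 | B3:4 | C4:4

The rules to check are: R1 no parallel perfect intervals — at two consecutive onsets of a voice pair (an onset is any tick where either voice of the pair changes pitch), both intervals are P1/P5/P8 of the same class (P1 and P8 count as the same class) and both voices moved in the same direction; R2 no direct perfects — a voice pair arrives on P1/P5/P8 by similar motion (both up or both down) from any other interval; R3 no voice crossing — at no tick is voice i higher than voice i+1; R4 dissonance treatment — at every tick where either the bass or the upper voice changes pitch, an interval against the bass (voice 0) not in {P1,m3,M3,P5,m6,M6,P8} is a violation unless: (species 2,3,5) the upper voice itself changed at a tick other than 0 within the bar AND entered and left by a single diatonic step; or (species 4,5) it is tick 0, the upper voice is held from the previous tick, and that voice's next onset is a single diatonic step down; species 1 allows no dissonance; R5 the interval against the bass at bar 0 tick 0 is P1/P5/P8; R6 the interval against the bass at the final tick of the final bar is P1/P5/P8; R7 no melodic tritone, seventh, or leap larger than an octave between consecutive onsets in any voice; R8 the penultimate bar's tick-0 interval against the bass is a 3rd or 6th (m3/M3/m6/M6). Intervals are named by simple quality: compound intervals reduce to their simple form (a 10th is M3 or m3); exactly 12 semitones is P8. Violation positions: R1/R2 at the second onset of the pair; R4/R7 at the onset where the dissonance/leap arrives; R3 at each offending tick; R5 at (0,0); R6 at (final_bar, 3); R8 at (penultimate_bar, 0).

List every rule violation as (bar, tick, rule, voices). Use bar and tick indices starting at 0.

(2, 0, R4, (0, 1))
(3, 2, R4, (0, 1))
(3, 2, R7, (1,))
(3, 3, R7, (1,))
(4, 2, R4, (0, 1))

bar 0: v0=C3 v1=C4 downbeat P8
bar 1: v0=A2 v1=E3 downbeat P5
bar 2: v0=B2 v1=F3 downbeat TT
bar 3: v0=A2 v1=F3 downbeat m6
bar 4: v0=F2 v1=D3 downbeat M6
bar 5: v0=G2 v1=D3 downbeat P5
bar 6: v0=D3 v1=B3 downbeat M6
bar 7: v0=C3 v1=C4 downbeat P8
  -> R4 @ bar 2 tick 0 v(0, 1): B2/F3 TT untreated
  -> R4 @ bar 3 tick 2 v(0, 1): A2/D4 P4 untreated
  -> R7 @ bar 3 tick 2 v(1,): E3->D4 leap 10st
  -> R7 @ bar 3 tick 3 v(1,): D4->C3 leap 14st
  -> R4 @ bar 4 tick 2 v(0, 1): F2/G2 M2 untreated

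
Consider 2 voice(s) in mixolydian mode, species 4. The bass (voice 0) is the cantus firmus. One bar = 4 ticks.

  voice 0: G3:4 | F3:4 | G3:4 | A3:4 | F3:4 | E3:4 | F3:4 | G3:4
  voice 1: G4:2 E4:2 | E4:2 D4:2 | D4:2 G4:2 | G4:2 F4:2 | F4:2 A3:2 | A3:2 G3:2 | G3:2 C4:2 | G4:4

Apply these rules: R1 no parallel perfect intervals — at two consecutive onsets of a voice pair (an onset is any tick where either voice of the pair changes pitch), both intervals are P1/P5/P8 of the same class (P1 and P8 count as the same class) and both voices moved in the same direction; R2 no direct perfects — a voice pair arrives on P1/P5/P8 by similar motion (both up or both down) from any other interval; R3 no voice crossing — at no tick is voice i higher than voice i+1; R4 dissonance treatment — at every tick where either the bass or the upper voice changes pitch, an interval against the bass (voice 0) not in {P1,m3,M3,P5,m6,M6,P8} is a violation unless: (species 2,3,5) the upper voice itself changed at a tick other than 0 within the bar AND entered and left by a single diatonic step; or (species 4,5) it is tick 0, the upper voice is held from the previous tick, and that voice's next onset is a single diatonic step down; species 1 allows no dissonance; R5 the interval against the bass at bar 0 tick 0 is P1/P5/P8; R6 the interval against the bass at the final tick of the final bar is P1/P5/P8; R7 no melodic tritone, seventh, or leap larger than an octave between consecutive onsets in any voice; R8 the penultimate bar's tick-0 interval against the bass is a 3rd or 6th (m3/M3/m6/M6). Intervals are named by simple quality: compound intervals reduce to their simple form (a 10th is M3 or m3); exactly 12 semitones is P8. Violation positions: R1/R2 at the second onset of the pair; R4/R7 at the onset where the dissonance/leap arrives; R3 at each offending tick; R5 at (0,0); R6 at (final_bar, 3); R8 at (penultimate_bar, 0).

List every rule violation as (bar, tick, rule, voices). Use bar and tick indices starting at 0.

(6, 0, R4, (0, 1))
(6, 0, R8, (0, 1))
(7, 0, R2, (0, 1))

bar 0: v0=G3 v1=G4 downbeat P8
bar 1: v0=F3 v1=E4 downbeat M7
bar 2: v0=G3 v1=D4 downbeat P5
bar 3: v0=A3 v1=G4 downbeat m7
bar 4: v0=F3 v1=F4 downbeat P8
bar 5: v0=E3 v1=A3 downbeat P4
bar 6: v0=F3 v1=G3 downbeat M2
bar 7: v0=G3 v1=G4 downbeat P8
  -> R4 @ bar 6 tick 0 v(0, 1): F3/G3 M2 untreated
  -> R8 @ bar 6 tick 0 v(0, 1): penult M2 not 3rd/6th
  -> R2 @ bar 7 tick 0 v(0, 1): F3/C4 P5 -> G3/G4 P8 similar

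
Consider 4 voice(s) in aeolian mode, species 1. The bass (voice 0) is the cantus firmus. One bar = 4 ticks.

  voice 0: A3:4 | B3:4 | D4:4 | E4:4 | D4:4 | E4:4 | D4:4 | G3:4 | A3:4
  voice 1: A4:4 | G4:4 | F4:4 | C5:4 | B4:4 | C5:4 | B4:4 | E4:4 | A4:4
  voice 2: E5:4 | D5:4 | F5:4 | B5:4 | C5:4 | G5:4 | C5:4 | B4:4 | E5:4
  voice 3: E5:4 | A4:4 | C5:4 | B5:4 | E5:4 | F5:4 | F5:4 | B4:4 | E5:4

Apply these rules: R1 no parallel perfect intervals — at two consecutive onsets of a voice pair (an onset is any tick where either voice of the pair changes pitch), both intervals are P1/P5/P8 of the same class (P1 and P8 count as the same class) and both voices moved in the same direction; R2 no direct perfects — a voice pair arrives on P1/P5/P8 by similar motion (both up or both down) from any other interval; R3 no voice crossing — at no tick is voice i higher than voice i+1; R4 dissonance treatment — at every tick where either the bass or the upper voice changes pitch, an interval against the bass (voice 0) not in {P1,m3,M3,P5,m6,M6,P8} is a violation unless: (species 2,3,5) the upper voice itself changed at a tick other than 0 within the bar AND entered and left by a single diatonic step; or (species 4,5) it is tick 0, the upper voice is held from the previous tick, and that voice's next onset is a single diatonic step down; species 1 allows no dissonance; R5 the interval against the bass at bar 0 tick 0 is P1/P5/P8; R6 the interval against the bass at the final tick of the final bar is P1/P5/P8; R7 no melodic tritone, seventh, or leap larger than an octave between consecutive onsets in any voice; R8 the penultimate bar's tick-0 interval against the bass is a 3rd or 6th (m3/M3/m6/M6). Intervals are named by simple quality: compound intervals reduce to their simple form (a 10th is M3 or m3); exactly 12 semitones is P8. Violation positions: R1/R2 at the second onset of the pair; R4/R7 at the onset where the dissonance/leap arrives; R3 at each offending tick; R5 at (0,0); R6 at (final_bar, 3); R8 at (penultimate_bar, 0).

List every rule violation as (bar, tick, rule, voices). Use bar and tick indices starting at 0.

(1, 0, R1, (1, 2))
(1, 0, R3, (2, 3))
(1, 0, R4, (0, 3))
(1, 1, R3, (2, 3))
(1, 2, R3, (2, 3))
(1, 3, R3, (2, 3))
(2, 0, R3, (2, 3))
(2, 0, R4, (0, 3))
(2, 1, R3, (2, 3))
(2, 2, R3, (2, 3))
(2, 3, R3, (2, 3))
(3, 0, R2, (0, 2))
(3, 0, R2, (0, 3))
(3, 0, R2, (2, 3))
(3, 0, R7, (2,))
(3, 0, R7, (3,))
(4, 0, R4, (0, 2))
(4, 0, R4, (0, 3))
(4, 0, R7, (2,))
(5, 0, R2, (1, 2))
(5, 0, R3, (2, 3))
(5, 0, R4, (0, 3))
(5, 1, R3, (2, 3))
(5, 2, R3, (2, 3))
(5, 3, R3, (2, 3))
(6, 0, R4, (0, 2))
(7, 0, R2, (1, 2))
(7, 0, R2, (1, 3))
(7, 0, R2, (2, 3))
(7, 0, R7, (3,))
(8, 0, R1, (1, 2))
(8, 0, R1, (1, 3))
(8, 0, R1, (2, 3))
(8, 0, R2, (0, 1))
(8, 0, R2, (0, 2))
(8, 0, R2, (0, 3))

bar 0: v0=A3 v1=A4 v2=E5 v3=E5 downbeat P5
bar 1: v0=B3 v1=G4 v2=D5 v3=A4 downbeat m7
bar 2: v0=D4 v1=F4 v2=F5 v3=C5 downbeat m7
bar 3: v0=E4 v1=C5 v2=B5 v3=B5 downbeat P5
bar 4: v0=D4 v1=B4 v2=C5 v3=E5 downbeat M2
bar 5: v0=E4 v1=C5 v2=G5 v3=F5 downbeat m2
bar 6: v0=D4 v1=B4 v2=C5 v3=F5 downbeat m3
bar 7: v0=G3 v1=E4 v2=B4 v3=B4 downbeat M3
bar 8: v0=A3 v1=A4 v2=E5 v3=E5 downbeat P5
  -> R1 @ bar 1 tick 0 v(1, 2): A4/E5 P5 -> G4/D5 P5 similar
  -> R3 @ bar 1 tick 0 v(2, 3): D5 above A4
  -> R4 @ bar 1 tick 0 v(0, 3): B3/A4 m7 untreated
  -> R3 @ bar 1 tick 1 v(2, 3): D5 above A4
  -> R3 @ bar 1 tick 2 v(2, 3): D5 above A4
  -> R3 @ bar 1 tick 3 v(2, 3): D5 above A4
  -> R3 @ bar 2 tick 0 v(2, 3): F5 above C5
  -> R4 @ bar 2 tick 0 v(0, 3): D4/C5 m7 untreated
  -> R3 @ bar 2 tick 1 v(2, 3): F5 above C5
  -> R3 @ bar 2 tick 2 v(2, 3): F5 above C5
  -> R3 @ bar 2 tick 3 v(2, 3): F5 above C5
  -> R2 @ bar 3 tick 0 v(0, 2): D4/F5 m3 -> E4/B5 P5 similar
  -> R2 @ bar 3 tick 0 v(0, 3): D4/C5 m7 -> E4/B5 P5 similar
  -> R2 @ bar 3 tick 0 v(2, 3): F5/C5 P4 -> B5/B5 P1 similar
  -> R7 @ bar 3 tick 0 v(2,): F5->B5 leap 6st
  -> R7 @ bar 3 tick 0 v(3,): C5->B5 leap 11st
  -> R4 @ bar 4 tick 0 v(0, 2): D4/C5 m7 untreated
  -> R4 @ bar 4 tick 0 v(0, 3): D4/E5 M2 untreated
  -> R7 @ bar 4 tick 0 v(2,): B5->C5 leap 11st
  -> R2 @ bar 5 tick 0 v(1, 2): B4/C5 m2 -> C5/G5 P5 similar
  -> R3 @ bar 5 tick 0 v(2, 3): G5 above F5
  -> R4 @ bar 5 tick 0 v(0, 3): E4/F5 m2 untreated
  -> R3 @ bar 5 tick 1 v(2, 3): G5 above F5
  -> R3 @ bar 5 tick 2 v(2, 3): G5 above F5
  -> R3 @ bar 5 tick 3 v(2, 3): G5 above F5
  -> R4 @ bar 6 tick 0 v(0, 2): D4/C5 m7 untreated
  -> R2 @ bar 7 tick 0 v(1, 2): B4/C5 m2 -> E4/B4 P5 similar
  -> R2 @ bar 7 tick 0 v(1, 3): B4/F5 TT -> E4/B4 P5 similar
  -> R2 @ bar 7 tick 0 v(2, 3): C5/F5 P4 -> B4/B4 P1 similar
  -> R7 @ bar 7 tick 0 v(3,): F5->B4 leap 6st
  -> R1 @ bar 8 tick 0 v(1, 2): E4/B4 P5 -> A4/E5 P5 similar
  -> R1 @ bar 8 tick 0 v(1, 3): E4/B4 P5 -> A4/E5 P5 similar
  -> R1 @ bar 8 tick 0 v(2, 3): B4/B4 P1 -> E5/E5 P1 similar
  -> R2 @ bar 8 tick 0 v(0, 1): G3/E4 M6 -> A3/A4 P8 similar
  -> R2 @ bar 8 tick 0 v(0, 2): G3/B4 M3 -> A3/E5 P5 similar
  -> R2 @ bar 8 tick 0 v(0, 3): G3/B4 M3 -> A3/E5 P5 similar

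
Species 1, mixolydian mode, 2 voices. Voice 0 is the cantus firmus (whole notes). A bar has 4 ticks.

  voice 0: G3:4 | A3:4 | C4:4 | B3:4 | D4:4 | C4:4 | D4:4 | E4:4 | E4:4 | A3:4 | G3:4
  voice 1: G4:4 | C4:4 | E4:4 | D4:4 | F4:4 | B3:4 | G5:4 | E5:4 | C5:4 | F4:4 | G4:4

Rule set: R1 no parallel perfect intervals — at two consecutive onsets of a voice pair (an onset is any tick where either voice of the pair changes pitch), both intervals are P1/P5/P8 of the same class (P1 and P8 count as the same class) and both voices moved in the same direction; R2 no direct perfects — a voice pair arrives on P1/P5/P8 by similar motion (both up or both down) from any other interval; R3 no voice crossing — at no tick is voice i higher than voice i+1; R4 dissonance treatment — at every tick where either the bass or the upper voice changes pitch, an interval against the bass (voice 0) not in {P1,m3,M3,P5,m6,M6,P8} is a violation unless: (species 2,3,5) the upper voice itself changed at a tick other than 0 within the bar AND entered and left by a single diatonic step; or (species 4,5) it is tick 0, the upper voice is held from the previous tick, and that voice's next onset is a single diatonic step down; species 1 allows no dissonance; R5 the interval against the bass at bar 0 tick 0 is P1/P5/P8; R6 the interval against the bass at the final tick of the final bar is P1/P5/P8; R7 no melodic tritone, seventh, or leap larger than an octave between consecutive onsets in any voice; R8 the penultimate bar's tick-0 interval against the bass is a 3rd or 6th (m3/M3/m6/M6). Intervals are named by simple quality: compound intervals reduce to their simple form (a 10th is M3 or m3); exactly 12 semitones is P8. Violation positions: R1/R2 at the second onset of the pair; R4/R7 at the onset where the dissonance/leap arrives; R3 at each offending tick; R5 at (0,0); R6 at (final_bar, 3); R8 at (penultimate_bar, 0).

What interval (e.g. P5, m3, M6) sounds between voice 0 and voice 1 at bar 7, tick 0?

voice 0=E4 voice 1=E5 -> P8

P8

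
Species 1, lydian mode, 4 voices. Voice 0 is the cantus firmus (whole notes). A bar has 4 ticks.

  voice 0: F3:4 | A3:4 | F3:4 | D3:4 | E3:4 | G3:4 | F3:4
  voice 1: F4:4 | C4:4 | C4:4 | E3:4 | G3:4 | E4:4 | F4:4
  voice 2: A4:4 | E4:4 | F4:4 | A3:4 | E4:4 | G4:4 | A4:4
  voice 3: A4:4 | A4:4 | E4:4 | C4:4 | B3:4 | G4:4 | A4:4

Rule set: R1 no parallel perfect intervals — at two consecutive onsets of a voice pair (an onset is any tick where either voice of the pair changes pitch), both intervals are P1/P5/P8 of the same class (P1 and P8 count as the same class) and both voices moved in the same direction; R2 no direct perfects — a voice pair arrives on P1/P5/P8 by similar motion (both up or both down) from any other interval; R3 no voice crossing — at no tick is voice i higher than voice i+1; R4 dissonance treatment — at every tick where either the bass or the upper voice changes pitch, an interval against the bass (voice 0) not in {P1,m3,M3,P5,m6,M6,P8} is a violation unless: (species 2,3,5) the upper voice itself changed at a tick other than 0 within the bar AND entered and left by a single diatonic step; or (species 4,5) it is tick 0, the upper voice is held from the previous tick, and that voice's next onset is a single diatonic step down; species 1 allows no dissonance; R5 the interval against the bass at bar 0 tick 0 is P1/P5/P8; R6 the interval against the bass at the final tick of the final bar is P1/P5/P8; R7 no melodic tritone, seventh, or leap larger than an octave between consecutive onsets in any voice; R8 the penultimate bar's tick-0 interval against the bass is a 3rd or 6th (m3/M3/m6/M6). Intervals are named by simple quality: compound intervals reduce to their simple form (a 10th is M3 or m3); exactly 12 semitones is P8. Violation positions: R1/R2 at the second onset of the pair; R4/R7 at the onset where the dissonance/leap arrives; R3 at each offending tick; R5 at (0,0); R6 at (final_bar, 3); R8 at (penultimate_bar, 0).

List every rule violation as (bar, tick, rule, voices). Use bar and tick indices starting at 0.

(0, 0, R5, (0, 2))
(0, 0, R5, (0, 3))
(2, 0, R3, (2, 3))
(2, 0, R4, (0, 3))
(2, 1, R3, (2, 3))
(2, 2, R3, (2, 3))
(2, 3, R3, (2, 3))
(3, 0, R2, (0, 2))
(3, 0, R4, (0, 1))
(3, 0, R4, (0, 3))
(4, 0, R2, (0, 2))
(4, 0, R3, (2, 3))
(4, 1, R3, (2, 3))
(4, 2, R3, (2, 3))
(4, 3, R3, (2, 3))
(5, 0, R1, (0, 2))
(5, 0, R2, (0, 3))
(5, 0, R2, (2, 3))
(5, 0, R8, (0, 2))
(5, 0, R8, (0, 3))
(6, 0, R1, (2, 3))
(6, 3, R6, (0, 2))
(6, 3, R6, (0, 3))

bar 0: v0=F3 v1=F4 v2=A4 v3=A4 downbeat M3
bar 1: v0=A3 v1=C4 v2=E4 v3=A4 downbeat P8
bar 2: v0=F3 v1=C4 v2=F4 v3=E4 downbeat M7
bar 3: v0=D3 v1=E3 v2=A3 v3=C4 downbeat m7
bar 4: v0=E3 v1=G3 v2=E4 v3=B3 downbeat P5
bar 5: v0=G3 v1=E4 v2=G4 v3=G4 downbeat P8
bar 6: v0=F3 v1=F4 v2=A4 v3=A4 downbeat M3
  -> R5 @ bar 0 tick 0 v(0, 2): opens on M3
  -> R5 @ bar 0 tick 0 v(0, 3): opens on M3
  -> R3 @ bar 2 tick 0 v(2, 3): F4 above E4
  -> R4 @ bar 2 tick 0 v(0, 3): F3/E4 M7 untreated
  -> R3 @ bar 2 tick 1 v(2, 3): F4 above E4
  -> R3 @ bar 2 tick 2 v(2, 3): F4 above E4
  -> R3 @ bar 2 tick 3 v(2, 3): F4 above E4
  -> R2 @ bar 3 tick 0 v(0, 2): F3/F4 P8 -> D3/A3 P5 similar
  -> R4 @ bar 3 tick 0 v(0, 1): D3/E3 M2 untreated
  -> R4 @ bar 3 tick 0 v(0, 3): D3/C4 m7 untreated
  -> R2 @ bar 4 tick 0 v(0, 2): D3/A3 P5 -> E3/E4 P8 similar
  -> R3 @ bar 4 tick 0 v(2, 3): E4 above B3
  -> R3 @ bar 4 tick 1 v(2, 3): E4 above B3
  -> R3 @ bar 4 tick 2 v(2, 3): E4 above B3
  -> R3 @ bar 4 tick 3 v(2, 3): E4 above B3
  -> R1 @ bar 5 tick 0 v(0, 2): E3/E4 P8 -> G3/G4 P8 similar
  -> R2 @ bar 5 tick 0 v(0, 3): E3/B3 P5 -> G3/G4 P8 similar
  -> R2 @ bar 5 tick 0 v(2, 3): E4/B3 P4 -> G4/G4 P1 similar
  -> R8 @ bar 5 tick 0 v(0, 2): penult P8 not 3rd/6th
  -> R8 @ bar 5 tick 0 v(0, 3): penult P8 not 3rd/6th
  -> R1 @ bar 6 tick 0 v(2, 3): G4/G4 P1 -> A4/A4 P1 similar
  -> R6 @ bar 6 tick 3 v(0, 2): closes on M3
  -> R6 @ bar 6 tick 3 v(0, 3): closes on M3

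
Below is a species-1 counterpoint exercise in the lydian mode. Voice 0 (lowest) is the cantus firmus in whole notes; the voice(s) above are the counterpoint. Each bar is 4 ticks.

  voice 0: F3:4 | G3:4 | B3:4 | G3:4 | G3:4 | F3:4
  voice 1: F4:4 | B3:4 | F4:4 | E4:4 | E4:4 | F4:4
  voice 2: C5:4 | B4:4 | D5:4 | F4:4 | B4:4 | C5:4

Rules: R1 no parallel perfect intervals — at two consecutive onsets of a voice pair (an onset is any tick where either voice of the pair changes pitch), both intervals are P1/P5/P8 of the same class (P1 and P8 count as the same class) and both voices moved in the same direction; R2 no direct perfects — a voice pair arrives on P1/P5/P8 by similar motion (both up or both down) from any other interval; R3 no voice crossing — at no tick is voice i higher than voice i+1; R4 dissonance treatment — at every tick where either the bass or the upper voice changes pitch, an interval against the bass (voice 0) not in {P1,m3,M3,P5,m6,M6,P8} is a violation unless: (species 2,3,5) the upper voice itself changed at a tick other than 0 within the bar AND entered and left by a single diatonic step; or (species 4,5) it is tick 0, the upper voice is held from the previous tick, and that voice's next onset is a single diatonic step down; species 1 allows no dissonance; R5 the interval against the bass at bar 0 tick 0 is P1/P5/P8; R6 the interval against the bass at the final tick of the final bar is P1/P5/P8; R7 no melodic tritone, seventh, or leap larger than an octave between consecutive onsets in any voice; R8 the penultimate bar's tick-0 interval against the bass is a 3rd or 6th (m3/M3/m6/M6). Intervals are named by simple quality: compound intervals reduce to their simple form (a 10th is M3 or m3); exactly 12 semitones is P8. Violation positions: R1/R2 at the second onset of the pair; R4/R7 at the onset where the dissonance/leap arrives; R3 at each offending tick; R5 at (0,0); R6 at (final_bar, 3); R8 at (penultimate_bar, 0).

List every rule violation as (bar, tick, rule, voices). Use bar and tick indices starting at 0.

(1, 0, R2, (1, 2))
(1, 0, R7, (1,))
(2, 0, R4, (0, 1))
(2, 0, R7, (1,))
(3, 0, R4, (0, 2))
(4, 0, R7, (2,))
(5, 0, R1, (1, 2))

bar 0: v0=F3 v1=F4 v2=C5 downbeat P5
bar 1: v0=G3 v1=B3 v2=B4 downbeat M3
bar 2: v0=B3 v1=F4 v2=D5 downbeat m3
bar 3: v0=G3 v1=E4 v2=F4 downbeat m7
bar 4: v0=G3 v1=E4 v2=B4 downbeat M3
bar 5: v0=F3 v1=F4 v2=C5 downbeat P5
  -> R2 @ bar 1 tick 0 v(1, 2): F4/C5 P5 -> B3/B4 P8 similar
  -> R7 @ bar 1 tick 0 v(1,): F4->B3 leap 6st
  -> R4 @ bar 2 tick 0 v(0, 1): B3/F4 TT untreated
  -> R7 @ bar 2 tick 0 v(1,): B3->F4 leap 6st
  -> R4 @ bar 3 tick 0 v(0, 2): G3/F4 m7 untreated
  -> R7 @ bar 4 tick 0 v(2,): F4->B4 leap 6st
  -> R1 @ bar 5 tick 0 v(1, 2): E4/B4 P5 -> F4/C5 P5 similar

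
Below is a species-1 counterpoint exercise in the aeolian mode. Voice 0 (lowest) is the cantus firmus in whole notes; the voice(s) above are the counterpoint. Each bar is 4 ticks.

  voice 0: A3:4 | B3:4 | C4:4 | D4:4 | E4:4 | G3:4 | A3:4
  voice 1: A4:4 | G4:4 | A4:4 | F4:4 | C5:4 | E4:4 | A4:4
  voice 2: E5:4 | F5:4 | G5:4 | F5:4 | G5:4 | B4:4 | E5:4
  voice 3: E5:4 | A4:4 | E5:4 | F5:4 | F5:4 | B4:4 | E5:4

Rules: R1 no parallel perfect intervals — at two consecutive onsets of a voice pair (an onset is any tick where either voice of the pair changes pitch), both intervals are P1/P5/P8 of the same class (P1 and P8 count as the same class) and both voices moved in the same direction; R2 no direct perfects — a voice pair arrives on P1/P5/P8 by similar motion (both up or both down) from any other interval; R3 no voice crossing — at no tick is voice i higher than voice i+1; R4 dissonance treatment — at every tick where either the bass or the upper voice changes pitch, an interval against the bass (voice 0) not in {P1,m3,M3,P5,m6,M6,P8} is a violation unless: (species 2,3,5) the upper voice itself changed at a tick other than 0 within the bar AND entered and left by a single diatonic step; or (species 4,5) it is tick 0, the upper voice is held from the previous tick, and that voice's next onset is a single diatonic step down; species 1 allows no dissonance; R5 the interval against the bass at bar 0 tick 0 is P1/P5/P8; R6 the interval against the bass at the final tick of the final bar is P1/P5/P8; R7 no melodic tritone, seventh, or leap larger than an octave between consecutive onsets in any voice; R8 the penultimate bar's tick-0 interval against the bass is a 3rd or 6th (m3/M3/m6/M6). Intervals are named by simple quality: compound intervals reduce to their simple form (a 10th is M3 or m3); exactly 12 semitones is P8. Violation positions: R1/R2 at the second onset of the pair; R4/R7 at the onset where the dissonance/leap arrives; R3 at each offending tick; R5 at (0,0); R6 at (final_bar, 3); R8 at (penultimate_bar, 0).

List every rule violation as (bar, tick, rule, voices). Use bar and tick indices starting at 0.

(1, 0, R3, (2, 3))
(1, 0, R4, (0, 2))
(1, 0, R4, (0, 3))
(1, 1, R3, (2, 3))
(1, 2, R3, (2, 3))
(1, 3, R3, (2, 3))
(2, 0, R2, (0, 2))
(2, 0, R2, (1, 3))
(2, 0, R3, (2, 3))
(2, 1, R3, (2, 3))
(2, 2, R3, (2, 3))
(2, 3, R3, (2, 3))
(3, 0, R2, (1, 2))
(4, 0, R2, (1, 2))
(4, 0, R3, (2, 3))
(4, 0, R4, (0, 3))
(4, 1, R3, (2, 3))
(4, 2, R3, (2, 3))
(4, 3, R3, (2, 3))
(5, 0, R1, (1, 2))
(5, 0, R2, (1, 3))
(5, 0, R2, (2, 3))
(5, 0, R7, (3,))
(6, 0, R1, (1, 2))
(6, 0, R1, (1, 3))
(6, 0, R1, (2, 3))
(6, 0, R2, (0, 1))
(6, 0, R2, (0, 2))
(6, 0, R2, (0, 3))

bar 0: v0=A3 v1=A4 v2=E5 v3=E5 downbeat P5
bar 1: v0=B3 v1=G4 v2=F5 v3=A4 downbeat m7
bar 2: v0=C4 v1=A4 v2=G5 v3=E5 downbeat M3
bar 3: v0=D4 v1=F4 v2=F5 v3=F5 downbeat m3
bar 4: v0=E4 v1=C5 v2=G5 v3=F5 downbeat m2
bar 5: v0=G3 v1=E4 v2=B4 v3=B4 downbeat M3
bar 6: v0=A3 v1=A4 v2=E5 v3=E5 downbeat P5
  -> R3 @ bar 1 tick 0 v(2, 3): F5 above A4
  -> R4 @ bar 1 tick 0 v(0, 2): B3/F5 TT untreated
  -> R4 @ bar 1 tick 0 v(0, 3): B3/A4 m7 untreated
  -> R3 @ bar 1 tick 1 v(2, 3): F5 above A4
  -> R3 @ bar 1 tick 2 v(2, 3): F5 above A4
  -> R3 @ bar 1 tick 3 v(2, 3): F5 above A4
  -> R2 @ bar 2 tick 0 v(0, 2): B3/F5 TT -> C4/G5 P5 similar
  -> R2 @ bar 2 tick 0 v(1, 3): G4/A4 M2 -> A4/E5 P5 similar
  -> R3 @ bar 2 tick 0 v(2, 3): G5 above E5
  -> R3 @ bar 2 tick 1 v(2, 3): G5 above E5
  -> R3 @ bar 2 tick 2 v(2, 3): G5 above E5
  -> R3 @ bar 2 tick 3 v(2, 3): G5 above E5
  -> R2 @ bar 3 tick 0 v(1, 2): A4/G5 m7 -> F4/F5 P8 similar
  -> R2 @ bar 4 tick 0 v(1, 2): F4/F5 P8 -> C5/G5 P5 similar
  -> R3 @ bar 4 tick 0 v(2, 3): G5 above F5
  -> R4 @ bar 4 tick 0 v(0, 3): E4/F5 m2 untreated
  -> R3 @ bar 4 tick 1 v(2, 3): G5 above F5
  -> R3 @ bar 4 tick 2 v(2, 3): G5 above F5
  -> R3 @ bar 4 tick 3 v(2, 3): G5 above F5
  -> R1 @ bar 5 tick 0 v(1, 2): C5/G5 P5 -> E4/B4 P5 similar
  -> R2 @ bar 5 tick 0 v(1, 3): C5/F5 P4 -> E4/B4 P5 similar
  -> R2 @ bar 5 tick 0 v(2, 3): G5/F5 M2 -> B4/B4 P1 similar
  -> R7 @ bar 5 tick 0 v(3,): F5->B4 leap 6st
  -> R1 @ bar 6 tick 0 v(1, 2): E4/B4 P5 -> A4/E5 P5 similar
  -> R1 @ bar 6 tick 0 v(1, 3): E4/B4 P5 -> A4/E5 P5 similar
  -> R1 @ bar 6 tick 0 v(2, 3): B4/B4 P1 -> E5/E5 P1 similar
  -> R2 @ bar 6 tick 0 v(0, 1): G3/E4 M6 -> A3/A4 P8 similar
  -> R2 @ bar 6 tick 0 v(0, 2): G3/B4 M3 -> A3/E5 P5 similar
  -> R2 @ bar 6 tick 0 v(0, 3): G3/B4 M3 -> A3/E5 P5 similar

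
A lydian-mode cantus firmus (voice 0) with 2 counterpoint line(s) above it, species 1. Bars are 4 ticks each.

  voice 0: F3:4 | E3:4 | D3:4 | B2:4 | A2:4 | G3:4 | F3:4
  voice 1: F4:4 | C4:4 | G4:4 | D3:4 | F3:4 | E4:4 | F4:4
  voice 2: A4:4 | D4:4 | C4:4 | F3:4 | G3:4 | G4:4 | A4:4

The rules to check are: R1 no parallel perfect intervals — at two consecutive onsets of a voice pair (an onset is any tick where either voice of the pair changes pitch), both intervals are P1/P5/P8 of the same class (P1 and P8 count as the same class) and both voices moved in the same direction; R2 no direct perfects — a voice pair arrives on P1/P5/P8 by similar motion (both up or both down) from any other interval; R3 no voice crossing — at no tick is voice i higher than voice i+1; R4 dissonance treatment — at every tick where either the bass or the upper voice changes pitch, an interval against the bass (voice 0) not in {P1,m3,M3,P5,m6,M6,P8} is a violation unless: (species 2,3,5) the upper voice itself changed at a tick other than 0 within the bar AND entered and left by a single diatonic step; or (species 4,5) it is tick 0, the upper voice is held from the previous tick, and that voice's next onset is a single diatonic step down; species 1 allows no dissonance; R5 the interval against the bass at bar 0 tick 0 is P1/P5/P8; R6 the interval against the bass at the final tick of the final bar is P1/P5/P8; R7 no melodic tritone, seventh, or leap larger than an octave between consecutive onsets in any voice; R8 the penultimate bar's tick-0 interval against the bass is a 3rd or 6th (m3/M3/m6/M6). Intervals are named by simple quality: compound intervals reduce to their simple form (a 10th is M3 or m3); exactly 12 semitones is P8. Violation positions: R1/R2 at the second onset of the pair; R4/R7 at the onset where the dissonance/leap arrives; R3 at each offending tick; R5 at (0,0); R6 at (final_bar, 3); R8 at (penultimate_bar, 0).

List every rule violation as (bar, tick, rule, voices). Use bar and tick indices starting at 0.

bar 0: v0=F3 v1=F4 v2=A4 downbeat M3
bar 1: v0=E3 v1=C4 v2=D4 downbeat m7
bar 2: v0=D3 v1=G4 v2=C4 downbeat m7
bar 3: v0=B2 v1=D3 v2=F3 downbeat TT
bar 4: v0=A2 v1=F3 v2=G3 downbeat m7
bar 5: v0=G3 v1=E4 v2=G4 downbeat P8
bar 6: v0=F3 v1=F4 v2=A4 downbeat M3
  -> R5 @ bar 0 tick 0 v(0, 2): opens on M3
  -> R4 @ bar 1 tick 0 v(0, 2): E3/D4 m7 untreated
  -> R3 @ bar 2 tick 0 v(1, 2): G4 above C4
  -> R4 @ bar 2 tick 0 v(0, 1): D3/G4 P4 untreated
  -> R4 @ bar 2 tick 0 v(0, 2): D3/C4 m7 untreated
  -> R3 @ bar 2 tick 1 v(1, 2): G4 above C4
  -> R3 @ bar 2 tick 2 v(1, 2): G4 above C4
  -> R3 @ bar 2 tick 3 v(1, 2): G4 above C4
  -> R4 @ bar 3 tick 0 v(0, 2): B2/F3 TT untreated
  -> R7 @ bar 3 tick 0 v(1,): G4->D3 leap 17st
  -> R4 @ bar 4 tick 0 v(0, 2): A2/G3 m7 untreated
  -> R2 @ bar 5 tick 0 v(0, 2): A2/G3 m7 -> G3/G4 P8 similar
  -> R7 @ bar 5 tick 0 v(0,): A2->G3 leap 10st
  -> R7 @ bar 5 tick 0 v(1,): F3->E4 leap 11st
  -> R8 @ bar 5 tick 0 v(0, 2): penult P8 not 3rd/6th
  -> R6 @ bar 6 tick 3 v(0, 2): closes on M3

(0, 0, R5, (0, 2))
(1, 0, R4, (0, 2))
(2, 0, R3, (1, 2))
(2, 0, R4, (0, 1))
(2, 0, R4, (0, 2))
(2, 1, R3, (1, 2))
(2, 2, R3, (1, 2))
(2, 3, R3, (1, 2))
(3, 0, R4, (0, 2))
(3, 0, R7, (1,))
(4, 0, R4, (0, 2))
(5, 0, R2, (0, 2))
(5, 0, R7, (0,))
(5, 0, R7, (1,))
(5, 0, R8, (0, 2))
(6, 3, R6, (0, 2))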